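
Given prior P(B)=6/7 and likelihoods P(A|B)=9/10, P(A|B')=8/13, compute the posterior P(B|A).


P(A) = P(A|B)P(B) + P(A|B')P(B') = 9/10*6/7 + 8/13*1/7 = 391/455
P(B|A) = P(A|B)P(B)/P(A) = (27/35)/(391/455) = 351/391

351/391


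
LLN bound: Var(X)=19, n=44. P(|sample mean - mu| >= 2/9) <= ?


Var(Xbar) = Var(X)/n = 19/44
Chebyshev: P(|Xbar-mu| >= 2/9) <= Var(Xbar)/(2/9)^2 = (19/44)/(4/81) = 1539/176
Bound exceeds 1, so trivial bound: 1

1


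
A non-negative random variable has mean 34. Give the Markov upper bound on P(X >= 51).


Markov: P(X >= a) <= E[X]/a
P(X >= 51) <= 34/51 = 2/3

2/3


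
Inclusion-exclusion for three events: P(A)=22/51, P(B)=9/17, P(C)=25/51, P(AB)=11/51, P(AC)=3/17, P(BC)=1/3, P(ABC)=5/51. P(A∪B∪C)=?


P(A∪B∪C) = P(A)+P(B)+P(C) - P(AB)-P(AC)-P(BC) + P(ABC)
= 22/51+9/17+25/51 - 11/51-3/17-1/3 + 5/51
= 14/17

14/17


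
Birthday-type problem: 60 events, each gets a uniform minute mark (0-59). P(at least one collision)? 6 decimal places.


P(all different) = prod((60-i)/60 for i=0..59) = 0.000000
P(at least one match) = 1 - 0.000000 = 1.000000

1.000000


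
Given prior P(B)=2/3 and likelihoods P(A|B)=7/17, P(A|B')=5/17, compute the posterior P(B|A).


P(A) = P(A|B)P(B) + P(A|B')P(B') = 7/17*2/3 + 5/17*1/3 = 19/51
P(B|A) = P(A|B)P(B)/P(A) = (14/51)/(19/51) = 14/19

14/19


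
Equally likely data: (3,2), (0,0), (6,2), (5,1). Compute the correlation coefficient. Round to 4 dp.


Cov(X,Y) = 1.3750, Var(X) = 5.2500, Var(Y) = 0.6875
rho = Cov/(sqrt(VarX)*sqrt(VarY)) = 0.7237

0.7237


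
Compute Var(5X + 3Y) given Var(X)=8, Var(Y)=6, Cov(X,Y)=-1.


Var(5X + 3Y) = 5^2*Var(X) + 3^2*Var(Y) + 2*5*3*Cov(X,Y)
= 25*8 + 9*6 + 30*(-1)
= 200 + 54 - 30 = 224

224


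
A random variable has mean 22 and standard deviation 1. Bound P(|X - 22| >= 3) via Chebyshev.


k = 3/1 = 3
Chebyshev: P(|X-mu| >= k*sigma) <= 1/k^2 = 1/3^2 = 1/9

1/9


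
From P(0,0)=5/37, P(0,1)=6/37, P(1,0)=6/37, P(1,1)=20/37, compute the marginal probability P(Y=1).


P(Y=1) = P(0,1)+P(1,1) = 6/37 + 20/37 = 26/37

26/37


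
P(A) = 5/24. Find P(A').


P(A') = 1 - P(A) = 1 - 5/24 = 19/24

19/24


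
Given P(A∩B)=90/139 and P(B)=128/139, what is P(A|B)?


P(A|B) = P(A∩B)/P(B) = (90/139)/(128/139) = 90/128 = 45/64

45/64


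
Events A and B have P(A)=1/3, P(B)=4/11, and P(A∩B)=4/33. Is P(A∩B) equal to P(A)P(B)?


P(A)*P(B) = 1/3*4/11 = 4/33
P(A∩B) = 4/33, which equals P(A)P(B), so independent

Yes, A and B are independent


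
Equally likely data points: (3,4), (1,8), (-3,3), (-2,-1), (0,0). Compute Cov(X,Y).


E[X]=-1/5, E[Y]=14/5, E[XY]=13/5
Cov(X,Y) = E[XY] - E[X]E[Y] = 13/5 + 1/5*14/5 = 79/25

79/25


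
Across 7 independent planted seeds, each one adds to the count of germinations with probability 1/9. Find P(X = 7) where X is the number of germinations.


P(X=7) = C(7,7) * p^7 * (1-p)^0
= 1 * 1/4782969 * 1
= 1/4782969

1/4782969


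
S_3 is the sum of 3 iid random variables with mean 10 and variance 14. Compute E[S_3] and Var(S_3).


E[S_n] = n*mu = 3*10 = 30
Var(S_n) = n*sigma^2 = 3*14 = 42

E[S_3]=30, Var(S_3)=42


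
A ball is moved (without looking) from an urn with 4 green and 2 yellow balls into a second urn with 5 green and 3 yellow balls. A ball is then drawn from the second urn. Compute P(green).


P(transfer green) = 4/6 = 2/3; P(transfer yellow) = 1/3
If green transferred: Urn II has 6 green of 9, so P(green|green moved) = 2/3
If yellow transferred: Urn II has 5 green of 9, so P(green|yellow moved) = 5/9
By total probability: P(green) = 2/3*2/3 + 1/3*5/9 = 17/27

17/27


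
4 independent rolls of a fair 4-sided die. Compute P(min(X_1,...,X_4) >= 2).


P(min >= 2) = P(all X_i >= 2) = (P(X_1 >= 2))^4
= (3/4)^4 = 81/256

81/256


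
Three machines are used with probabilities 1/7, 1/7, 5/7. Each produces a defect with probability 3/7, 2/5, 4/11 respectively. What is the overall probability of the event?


P(A) = P(A|B1)P(B1) + P(A|B2)P(B2) + P(A|B3)P(B3)
= 3/7*1/7 + 2/5*1/7 + 4/11*5/7
= 3/49 + 2/35 + 20/77 = 1019/2695

1019/2695


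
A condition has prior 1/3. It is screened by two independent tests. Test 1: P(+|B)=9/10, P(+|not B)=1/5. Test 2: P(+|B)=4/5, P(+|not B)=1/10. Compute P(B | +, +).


After test 1: P(+) = 9/10*1/3 + 1/5*2/3 = 13/30
P(B|+) = (3/10)/(13/30) = 9/13
After test 2 (use post1 as new prior): P(+) = 4/5*9/13 + 1/10*4/13 = 38/65
P(B|+,+) = (36/65)/(38/65) = 18/19

18/19


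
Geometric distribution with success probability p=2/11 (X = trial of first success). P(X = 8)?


P(X=8) = (1-p)^7 * p = (9/11)^7 * 2/11
= 4782969/19487171 * 2/11 = 9565938/214358881

9565938/214358881


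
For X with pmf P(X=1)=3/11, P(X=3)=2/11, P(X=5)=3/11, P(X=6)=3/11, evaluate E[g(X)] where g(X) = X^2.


E[X^2] = sum(g(x)*P(x))
= 1*3/11 + 9*2/11 + 25*3/11 + 36*3/11
= 204/11

204/11


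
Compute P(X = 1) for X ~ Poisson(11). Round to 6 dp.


P(X=1) = e^(-11) * 11^1 / 1!
≈ 0.00001670170079 * 11 / 1
≈ 0.000184

0.000184


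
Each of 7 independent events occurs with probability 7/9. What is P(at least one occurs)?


P(at least one) = 1 - P(none)
P(none) = (1 - 7/9)^7 = (2/9)^7 = 128/4782969
P(at least one) = 1 - 128/4782969 = 4782841/4782969

4782841/4782969


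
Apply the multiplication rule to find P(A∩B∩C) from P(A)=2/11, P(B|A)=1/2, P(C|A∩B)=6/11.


P(A∩B∩C) = P(A) * P(B|A) * P(C|A∩B)
= 2/11 * 1/2 * 6/11
= 1/11 * 6/11 = 6/121

6/121


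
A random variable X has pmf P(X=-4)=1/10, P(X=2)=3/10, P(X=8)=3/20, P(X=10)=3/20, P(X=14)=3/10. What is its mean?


E[X] = sum(x * P(x))
= -4*1/10 + 2*3/10 + 8*3/20 + 10*3/20 + 14*3/10
= 71/10

71/10


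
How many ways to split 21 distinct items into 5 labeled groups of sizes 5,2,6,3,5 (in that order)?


21! = 51090942171709440000
Denominator: 5!=120 * 2!=2 * 6!=720 * 3!=6 * 5!=120
Coefficient = 51090942171709440000 / 124416000 = 410646075840

410646075840


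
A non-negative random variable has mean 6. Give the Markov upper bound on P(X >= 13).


Markov: P(X >= a) <= E[X]/a
P(X >= 13) <= 6/13

6/13


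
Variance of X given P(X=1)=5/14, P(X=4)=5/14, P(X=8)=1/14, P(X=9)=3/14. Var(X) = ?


E[X] = 30/7, E[X^2] = 28
Var(X) = E[X^2] - (E[X])^2 = 28 - (30/7)^2 = 472/49

472/49


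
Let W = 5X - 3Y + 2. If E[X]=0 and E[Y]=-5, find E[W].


E[5X - 3Y + 2] = 5*E[X] - 3*E[Y] + 2
= (5)*(0) + (-3)*(-5) + (2)
= 0 + 15 + 2 = 17

17


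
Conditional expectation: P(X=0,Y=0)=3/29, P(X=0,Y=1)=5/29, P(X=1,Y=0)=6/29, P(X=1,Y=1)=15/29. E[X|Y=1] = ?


P(Y=1) = 20/29
E[X|Y=1] = (0*5 + 1*15)/20 = 15/20 = 3/4

3/4


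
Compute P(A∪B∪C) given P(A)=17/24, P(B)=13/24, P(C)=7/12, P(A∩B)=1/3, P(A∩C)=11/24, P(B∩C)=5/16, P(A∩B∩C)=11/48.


P(A∪B∪C) = P(A)+P(B)+P(C) - P(AB)-P(AC)-P(BC) + P(ABC)
= 17/24+13/24+7/12 - 1/3-11/24-5/16 + 11/48
= 23/24

23/24


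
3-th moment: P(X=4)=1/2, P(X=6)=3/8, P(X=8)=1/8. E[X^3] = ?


E[X^3] = sum(x^3 * P(x))
= 64*1/2 + 216*3/8 + 512*1/8
= 177

177


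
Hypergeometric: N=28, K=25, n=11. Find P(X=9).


P(X=9) = C(25,9)*C(3,2) / C(28,11)
= 2042975*3 / 21474180
= 6128925/21474180 = 935/3276

935/3276


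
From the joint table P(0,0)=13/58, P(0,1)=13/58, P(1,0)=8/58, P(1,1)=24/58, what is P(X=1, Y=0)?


Read from table: P(X=1, Y=0) = 8/58 = 4/29

4/29


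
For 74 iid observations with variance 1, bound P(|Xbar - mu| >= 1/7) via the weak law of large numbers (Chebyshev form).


Var(Xbar) = Var(X)/n = 1/74
Chebyshev: P(|Xbar-mu| >= 1/7) <= Var(Xbar)/(1/7)^2 = (1/74)/(1/49) = 49/74

49/74


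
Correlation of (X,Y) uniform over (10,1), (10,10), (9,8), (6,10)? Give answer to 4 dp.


Cov(X,Y) = -2.9375, Var(X) = 2.6875, Var(Y) = 13.6875
rho = Cov/(sqrt(VarX)*sqrt(VarY)) = -0.4843

-0.4843


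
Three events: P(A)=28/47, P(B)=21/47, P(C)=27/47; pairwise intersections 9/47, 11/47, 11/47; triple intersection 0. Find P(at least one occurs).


P(A∪B∪C) = P(A)+P(B)+P(C) - P(AB)-P(AC)-P(BC) + P(ABC)
= 28/47+21/47+27/47 - 9/47-11/47-11/47 + 0
= 45/47

45/47


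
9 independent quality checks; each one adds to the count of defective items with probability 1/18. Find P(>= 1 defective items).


P(at least one) = 1 - P(none)
P(none) = (1 - 1/18)^9 = (17/18)^9 = 118587876497/198359290368
P(at least one) = 1 - 118587876497/198359290368 = 79771413871/198359290368

79771413871/198359290368


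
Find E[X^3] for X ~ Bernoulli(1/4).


For Bernoulli: X in {0,1}
E[X^3] = 0^3*(1-1/4) + 1^3*1/4 = 1/4

1/4


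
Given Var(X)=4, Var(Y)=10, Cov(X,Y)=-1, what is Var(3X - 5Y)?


Var(3X - 5Y) = 3^2*Var(X) + (-5)^2*Var(Y) + 2*3*(-5)*Cov(X,Y)
= 9*4 + 25*10 - 30*(-1)
= 36 + 250 + 30 = 316

316


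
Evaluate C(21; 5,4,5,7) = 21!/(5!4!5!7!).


21! = 51090942171709440000
Denominator: 5!=120 * 4!=24 * 5!=120 * 7!=5040
Coefficient = 51090942171709440000 / 1741824000 = 29331862560

29331862560


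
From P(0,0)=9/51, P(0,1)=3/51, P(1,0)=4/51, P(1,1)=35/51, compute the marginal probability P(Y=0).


P(Y=0) = P(0,0)+P(1,0) = 9/51 + 4/51 = 13/51

13/51


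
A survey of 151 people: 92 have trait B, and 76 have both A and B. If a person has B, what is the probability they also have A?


P(A|B) = P(A∩B)/P(B) = (76/151)/(92/151) = 76/92 = 19/23

19/23


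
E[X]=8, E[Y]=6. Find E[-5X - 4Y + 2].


E[-5X - 4Y + 2] = -5*E[X] - 4*E[Y] + 2
= (-5)*(8) + (-4)*(6) + (2)
= -40 - 24 + 2 = -62

-62


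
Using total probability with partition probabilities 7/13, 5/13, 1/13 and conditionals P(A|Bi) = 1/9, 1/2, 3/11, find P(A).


P(A) = P(A|B1)P(B1) + P(A|B2)P(B2) + P(A|B3)P(B3)
= 1/9*7/13 + 1/2*5/13 + 3/11*1/13
= 7/117 + 5/26 + 3/143 = 703/2574

703/2574


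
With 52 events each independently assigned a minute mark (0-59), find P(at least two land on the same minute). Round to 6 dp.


P(all different) = prod((60-i)/60 for i=0..51) = 0.000000
P(at least one match) = 1 - 0.000000 = 1.000000

1.000000


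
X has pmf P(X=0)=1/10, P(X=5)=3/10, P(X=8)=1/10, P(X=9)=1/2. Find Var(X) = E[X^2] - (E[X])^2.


E[X] = 34/5, E[X^2] = 272/5
Var(X) = E[X^2] - (E[X])^2 = 272/5 - (34/5)^2 = 204/25

204/25


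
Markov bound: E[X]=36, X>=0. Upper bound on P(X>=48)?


Markov: P(X >= a) <= E[X]/a
P(X >= 48) <= 36/48 = 3/4

3/4


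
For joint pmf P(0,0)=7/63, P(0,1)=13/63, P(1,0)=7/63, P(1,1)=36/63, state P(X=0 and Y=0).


Read from table: P(X=0, Y=0) = 7/63 = 1/9

1/9


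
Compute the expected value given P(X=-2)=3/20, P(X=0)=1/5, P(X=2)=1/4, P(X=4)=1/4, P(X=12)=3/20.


E[X] = sum(x * P(x))
= -2*3/20 + 0*1/5 + 2*1/4 + 4*1/4 + 12*3/20
= 3

3


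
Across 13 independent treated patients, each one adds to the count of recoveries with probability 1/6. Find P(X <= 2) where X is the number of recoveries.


P(X<=2) = P(X=0) + P(X=1) + P(X=2)
= 1220703125/13060694016 + 3173828125/13060694016 + 634765625/2176782336
= 341796875/544195584

341796875/544195584


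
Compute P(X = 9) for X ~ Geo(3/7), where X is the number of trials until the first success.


P(X=9) = (1-p)^8 * p = (4/7)^8 * 3/7
= 65536/5764801 * 3/7 = 196608/40353607

196608/40353607


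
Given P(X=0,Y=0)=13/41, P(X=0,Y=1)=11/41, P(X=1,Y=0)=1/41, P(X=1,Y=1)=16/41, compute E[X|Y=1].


P(Y=1) = 27/41
E[X|Y=1] = (0*11 + 1*16)/27 = 16/27

16/27


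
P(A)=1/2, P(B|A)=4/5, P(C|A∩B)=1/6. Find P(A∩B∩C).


P(A∩B∩C) = P(A) * P(B|A) * P(C|A∩B)
= 1/2 * 4/5 * 1/6
= 2/5 * 1/6 = 1/15

1/15


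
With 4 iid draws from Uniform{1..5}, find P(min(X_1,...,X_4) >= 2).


P(min >= 2) = P(all X_i >= 2) = (P(X_1 >= 2))^4
= (4/5)^4 = 256/625

256/625


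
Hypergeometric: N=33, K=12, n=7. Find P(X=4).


P(X=4) = C(12,4)*C(21,3) / C(33,7)
= 495*1330 / 4272048
= 658350/4272048 = 3325/21576

3325/21576


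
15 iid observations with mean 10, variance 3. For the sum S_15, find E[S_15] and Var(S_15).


E[S_n] = n*mu = 15*10 = 150
Var(S_n) = n*sigma^2 = 15*3 = 45

E[S_15]=150, Var(S_15)=45


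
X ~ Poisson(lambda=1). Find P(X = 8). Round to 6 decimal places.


P(X=8) = e^(-1) * 1^8 / 8!
≈ 0.3678794412 * 1 / 40320
≈ 0.000009

0.000009


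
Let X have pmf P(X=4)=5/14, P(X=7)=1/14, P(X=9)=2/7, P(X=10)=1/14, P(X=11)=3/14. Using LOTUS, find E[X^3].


E[X^3] = sum(g(x)*P(x))
= 64*5/14 + 343*1/14 + 729*2/7 + 1000*1/14 + 1331*3/14
= 4286/7

4286/7


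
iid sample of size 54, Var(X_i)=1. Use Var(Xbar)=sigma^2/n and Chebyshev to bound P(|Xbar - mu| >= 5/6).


Var(Xbar) = Var(X)/n = 1/54
Chebyshev: P(|Xbar-mu| >= 5/6) <= Var(Xbar)/(5/6)^2 = (1/54)/(25/36) = 2/75

2/75


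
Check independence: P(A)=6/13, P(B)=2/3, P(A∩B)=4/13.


P(A)*P(B) = 6/13*2/3 = 4/13
P(A∩B) = 4/13, which equals P(A)P(B), so independent

Yes, A and B are independent


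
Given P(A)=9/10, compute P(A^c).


P(A') = 1 - P(A) = 1 - 9/10 = 1/10

1/10


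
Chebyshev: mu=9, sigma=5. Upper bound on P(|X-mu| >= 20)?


k = 20/5 = 4
Chebyshev: P(|X-mu| >= k*sigma) <= 1/k^2 = 1/4^2 = 1/16

1/16


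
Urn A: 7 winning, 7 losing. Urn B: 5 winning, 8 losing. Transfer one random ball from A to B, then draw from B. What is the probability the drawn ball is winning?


P(transfer winning) = 7/14 = 1/2; P(transfer losing) = 1/2
If winning transferred: Urn II has 6 winning of 14, so P(winning|winning moved) = 3/7
If losing transferred: Urn II has 5 winning of 14, so P(winning|losing moved) = 5/14
By total probability: P(winning) = 1/2*3/7 + 1/2*5/14 = 11/28

11/28


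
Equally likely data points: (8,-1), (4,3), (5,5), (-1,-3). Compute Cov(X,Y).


E[X]=4, E[Y]=1, E[XY]=8
Cov(X,Y) = E[XY] - E[X]E[Y] = 8 - 4*1 = 4

4


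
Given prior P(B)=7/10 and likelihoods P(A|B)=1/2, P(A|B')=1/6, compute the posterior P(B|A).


P(A) = P(A|B)P(B) + P(A|B')P(B') = 1/2*7/10 + 1/6*3/10 = 2/5
P(B|A) = P(A|B)P(B)/P(A) = (7/20)/(2/5) = 7/8

7/8


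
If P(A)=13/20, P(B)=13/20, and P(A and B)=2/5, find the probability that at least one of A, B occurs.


P(A∪B) = P(A) + P(B) - P(A∩B)
= 13/20 + 13/20 - 2/5 = 9/10

9/10


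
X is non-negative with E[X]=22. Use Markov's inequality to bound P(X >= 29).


Markov: P(X >= a) <= E[X]/a
P(X >= 29) <= 22/29

22/29


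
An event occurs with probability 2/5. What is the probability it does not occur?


P(A') = 1 - P(A) = 1 - 2/5 = 3/5

3/5


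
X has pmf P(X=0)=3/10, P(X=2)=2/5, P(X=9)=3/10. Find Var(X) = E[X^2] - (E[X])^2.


E[X] = 7/2, E[X^2] = 259/10
Var(X) = E[X^2] - (E[X])^2 = 259/10 - (7/2)^2 = 273/20

273/20


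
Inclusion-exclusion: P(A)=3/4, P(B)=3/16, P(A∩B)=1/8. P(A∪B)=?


P(A∪B) = P(A) + P(B) - P(A∩B)
= 3/4 + 3/16 - 1/8 = 13/16

13/16


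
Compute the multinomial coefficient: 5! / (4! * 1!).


5! = 120
Denominator: 4!=24 * 1!=1
Coefficient = 120 / 24 = 5

5


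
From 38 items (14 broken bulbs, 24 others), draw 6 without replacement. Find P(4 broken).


P(X=4) = C(14,4)*C(24,2) / C(38,6)
= 1001*276 / 2760681
= 276276/2760681 = 1196/11951

1196/11951


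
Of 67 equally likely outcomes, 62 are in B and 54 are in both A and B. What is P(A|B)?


P(A|B) = P(A∩B)/P(B) = (54/67)/(62/67) = 54/62 = 27/31

27/31


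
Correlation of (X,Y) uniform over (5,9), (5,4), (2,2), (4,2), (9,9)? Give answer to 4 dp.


Cov(X,Y) = 5.6000, Var(X) = 5.2000, Var(Y) = 10.1600
rho = Cov/(sqrt(VarX)*sqrt(VarY)) = 0.7704

0.7704


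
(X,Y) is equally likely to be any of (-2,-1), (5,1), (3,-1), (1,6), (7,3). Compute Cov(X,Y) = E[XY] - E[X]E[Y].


E[X]=14/5, E[Y]=8/5, E[XY]=31/5
Cov(X,Y) = E[XY] - E[X]E[Y] = 31/5 - 14/5*8/5 = 43/25

43/25


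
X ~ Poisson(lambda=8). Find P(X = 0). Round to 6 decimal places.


P(X=0) = e^(-8) * 8^0 / 0!
≈ 0.0003354626279 * 1 / 1
≈ 0.000335

0.000335


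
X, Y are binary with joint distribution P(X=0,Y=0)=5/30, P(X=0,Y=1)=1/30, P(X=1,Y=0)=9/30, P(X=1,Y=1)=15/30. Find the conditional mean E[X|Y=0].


P(Y=0) = 14/30
E[X|Y=0] = (0*5 + 1*9)/14 = 9/14

9/14


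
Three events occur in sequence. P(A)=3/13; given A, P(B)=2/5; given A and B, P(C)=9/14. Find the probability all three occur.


P(A∩B∩C) = P(A) * P(B|A) * P(C|A∩B)
= 3/13 * 2/5 * 9/14
= 6/65 * 9/14 = 27/455

27/455


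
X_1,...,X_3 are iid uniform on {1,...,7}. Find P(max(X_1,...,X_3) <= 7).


P(max <= 7) = P(all X_i <= 7) = (P(X_1 <= 7))^3
= (7/7)^3 = 1^3 = 1

1


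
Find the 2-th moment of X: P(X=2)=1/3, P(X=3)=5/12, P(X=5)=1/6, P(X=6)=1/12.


E[X^2] = sum(x^2 * P(x))
= 4*1/3 + 9*5/12 + 25*1/6 + 36*1/12
= 49/4

49/4


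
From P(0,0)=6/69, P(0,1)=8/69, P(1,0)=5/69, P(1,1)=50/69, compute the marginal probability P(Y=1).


P(Y=1) = P(0,1)+P(1,1) = 8/69 + 50/69 = 58/69

58/69


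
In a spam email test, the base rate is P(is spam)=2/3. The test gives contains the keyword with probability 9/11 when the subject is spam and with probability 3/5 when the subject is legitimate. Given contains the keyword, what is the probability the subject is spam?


P(A) = P(A|B)P(B) + P(A|B')P(B') = 9/11*2/3 + 3/5*1/3 = 41/55
P(B|A) = P(A|B)P(B)/P(A) = (6/11)/(41/55) = 30/41

30/41


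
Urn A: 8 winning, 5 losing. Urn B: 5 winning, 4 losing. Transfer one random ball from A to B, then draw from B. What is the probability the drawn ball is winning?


P(transfer winning) = 8/13; P(transfer losing) = 5/13
If winning transferred: Urn II has 6 winning of 10, so P(winning|winning moved) = 3/5
If losing transferred: Urn II has 5 winning of 10, so P(winning|losing moved) = 1/2
By total probability: P(winning) = 8/13*3/5 + 5/13*1/2 = 73/130

73/130


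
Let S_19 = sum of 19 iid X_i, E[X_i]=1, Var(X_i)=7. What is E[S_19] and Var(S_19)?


E[S_n] = n*mu = 19*1 = 19
Var(S_n) = n*sigma^2 = 19*7 = 133

E[S_19]=19, Var(S_19)=133


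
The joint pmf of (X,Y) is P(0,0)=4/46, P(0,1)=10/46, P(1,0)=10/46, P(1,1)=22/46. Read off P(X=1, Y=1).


Read from table: P(X=1, Y=1) = 22/46 = 11/23

11/23


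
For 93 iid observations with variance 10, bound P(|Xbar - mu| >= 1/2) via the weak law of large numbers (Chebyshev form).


Var(Xbar) = Var(X)/n = 10/93
Chebyshev: P(|Xbar-mu| >= 1/2) <= Var(Xbar)/(1/2)^2 = (10/93)/(1/4) = 40/93

40/93


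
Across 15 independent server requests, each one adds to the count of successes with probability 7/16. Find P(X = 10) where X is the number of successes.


P(X=10) = C(15,10) * p^10 * (1-p)^5
= 3003 * 282475249/1099511627776 * 59049/1048576
= 50089682577537603/1152921504606846976

50089682577537603/1152921504606846976


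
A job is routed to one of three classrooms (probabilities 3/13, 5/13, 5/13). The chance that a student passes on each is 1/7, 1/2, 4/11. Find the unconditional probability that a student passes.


P(A) = P(A|B1)P(B1) + P(A|B2)P(B2) + P(A|B3)P(B3)
= 1/7*3/13 + 1/2*5/13 + 4/11*5/13
= 3/91 + 5/26 + 20/143 = 731/2002

731/2002


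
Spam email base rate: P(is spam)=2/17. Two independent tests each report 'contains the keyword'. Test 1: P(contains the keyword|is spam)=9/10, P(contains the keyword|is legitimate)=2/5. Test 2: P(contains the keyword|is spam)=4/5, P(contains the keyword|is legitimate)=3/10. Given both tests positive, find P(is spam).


After test 1: P(+) = 9/10*2/17 + 2/5*15/17 = 39/85
P(B|+) = (9/85)/(39/85) = 3/13
After test 2 (use post1 as new prior): P(+) = 4/5*3/13 + 3/10*10/13 = 27/65
P(B|+,+) = (12/65)/(27/65) = 4/9

4/9


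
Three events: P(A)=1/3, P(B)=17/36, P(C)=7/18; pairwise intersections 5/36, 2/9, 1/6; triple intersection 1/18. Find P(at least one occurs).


P(A∪B∪C) = P(A)+P(B)+P(C) - P(AB)-P(AC)-P(BC) + P(ABC)
= 1/3+17/36+7/18 - 5/36-2/9-1/6 + 1/18
= 13/18

13/18


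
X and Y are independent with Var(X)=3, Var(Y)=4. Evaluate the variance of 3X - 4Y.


Independence => Cov(X,Y)=0
Var(3X - 4Y) = 3^2*Var(X) + (-4)^2*Var(Y)
= 9*3 + 16*4 = 91

91


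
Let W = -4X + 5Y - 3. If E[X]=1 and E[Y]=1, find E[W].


E[-4X + 5Y - 3] = -4*E[X] + 5*E[Y] - 3
= (-4)*(1) + (5)*(1) + (-3)
= -4 + 5 - 3 = -2

-2


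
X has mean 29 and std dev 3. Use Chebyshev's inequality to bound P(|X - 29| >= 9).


k = 9/3 = 3
Chebyshev: P(|X-mu| >= k*sigma) <= 1/k^2 = 1/3^2 = 1/9

1/9


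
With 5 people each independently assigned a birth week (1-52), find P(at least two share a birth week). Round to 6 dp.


P(all different) = prod((52-i)/52 for i=0..4) = 0.820284
P(at least one match) = 1 - 0.820284 = 0.179716

0.179716


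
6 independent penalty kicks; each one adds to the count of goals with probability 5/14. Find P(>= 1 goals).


P(at least one) = 1 - P(none)
P(none) = (1 - 5/14)^6 = (9/14)^6 = 531441/7529536
P(at least one) = 1 - 531441/7529536 = 6998095/7529536

6998095/7529536


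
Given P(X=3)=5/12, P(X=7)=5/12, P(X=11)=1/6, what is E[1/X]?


E[1/X] = sum(g(x)*P(x))
= 1/3*5/12 + 1/7*5/12 + 1/11*1/6
= 148/693

148/693


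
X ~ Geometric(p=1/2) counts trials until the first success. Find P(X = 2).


P(X=2) = (1-p)^1 * p = (1/2)^1 * 1/2
= 1/2 * 1/2 = 1/4

1/4


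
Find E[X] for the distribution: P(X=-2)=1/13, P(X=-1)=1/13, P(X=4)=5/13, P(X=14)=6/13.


E[X] = sum(x * P(x))
= -2*1/13 - 1*1/13 + 4*5/13 + 14*6/13
= 101/13

101/13


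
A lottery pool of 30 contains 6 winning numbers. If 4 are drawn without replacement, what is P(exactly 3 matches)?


P(X=3) = C(6,3)*C(24,1) / C(30,4)
= 20*24 / 27405
= 480/27405 = 32/1827

32/1827


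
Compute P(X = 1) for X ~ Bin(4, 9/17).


P(X=1) = C(4,1) * p^1 * (1-p)^3
= 4 * 9/17 * 512/4913
= 18432/83521

18432/83521


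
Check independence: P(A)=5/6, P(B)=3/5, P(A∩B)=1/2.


P(A)*P(B) = 5/6*3/5 = 1/2
P(A∩B) = 1/2, which equals P(A)P(B), so independent

Yes, A and B are independent


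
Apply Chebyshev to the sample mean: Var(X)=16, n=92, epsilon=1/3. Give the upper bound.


Var(Xbar) = Var(X)/n = 16/92
Chebyshev: P(|Xbar-mu| >= 1/3) <= Var(Xbar)/(1/3)^2 = (4/23)/(1/9) = 36/23
Bound exceeds 1, so trivial bound: 1

1


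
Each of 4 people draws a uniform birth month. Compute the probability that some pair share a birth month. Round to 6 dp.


P(all different) = prod((12-i)/12 for i=0..3) = 0.572917
P(at least one match) = 1 - 0.572917 = 0.427083

0.427083


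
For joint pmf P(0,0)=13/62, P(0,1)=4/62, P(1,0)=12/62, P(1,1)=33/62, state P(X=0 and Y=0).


Read from table: P(X=0, Y=0) = 13/62

13/62


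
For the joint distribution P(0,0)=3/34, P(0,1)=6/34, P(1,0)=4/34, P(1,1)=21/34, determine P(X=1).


P(X=1) = P(1,0)+P(1,1) = 4/34 + 21/34 = 25/34

25/34


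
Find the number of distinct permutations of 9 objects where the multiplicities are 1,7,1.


9! = 362880
Denominator: 1!=1 * 7!=5040 * 1!=1
Coefficient = 362880 / 5040 = 72

72


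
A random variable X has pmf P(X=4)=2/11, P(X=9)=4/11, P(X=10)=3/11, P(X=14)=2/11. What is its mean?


E[X] = sum(x * P(x))
= 4*2/11 + 9*4/11 + 10*3/11 + 14*2/11
= 102/11

102/11


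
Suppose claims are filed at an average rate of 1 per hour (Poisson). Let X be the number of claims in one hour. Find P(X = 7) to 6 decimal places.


P(X=7) = e^(-1) * 1^7 / 7!
≈ 0.3678794412 * 1 / 5040
≈ 0.000073

0.000073


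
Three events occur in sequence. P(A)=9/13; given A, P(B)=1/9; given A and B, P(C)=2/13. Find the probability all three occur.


P(A∩B∩C) = P(A) * P(B|A) * P(C|A∩B)
= 9/13 * 1/9 * 2/13
= 1/13 * 2/13 = 2/169

2/169


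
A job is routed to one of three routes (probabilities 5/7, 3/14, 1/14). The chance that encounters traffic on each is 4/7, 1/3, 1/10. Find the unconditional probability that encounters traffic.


P(A) = P(A|B1)P(B1) + P(A|B2)P(B2) + P(A|B3)P(B3)
= 4/7*5/7 + 1/3*3/14 + 1/10*1/14
= 20/49 + 1/14 + 1/140 = 477/980

477/980


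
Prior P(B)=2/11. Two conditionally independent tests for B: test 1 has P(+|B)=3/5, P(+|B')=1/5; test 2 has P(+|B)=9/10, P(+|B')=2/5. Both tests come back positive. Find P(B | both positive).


After test 1: P(+) = 3/5*2/11 + 1/5*9/11 = 3/11
P(B|+) = (6/55)/(3/11) = 2/5
After test 2 (use post1 as new prior): P(+) = 9/10*2/5 + 2/5*3/5 = 3/5
P(B|+,+) = (9/25)/(3/5) = 3/5

3/5


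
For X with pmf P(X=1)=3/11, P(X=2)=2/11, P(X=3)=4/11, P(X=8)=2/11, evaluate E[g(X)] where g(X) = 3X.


E[3X] = sum(g(x)*P(x))
= 3*3/11 + 6*2/11 + 9*4/11 + 24*2/11
= 105/11

105/11


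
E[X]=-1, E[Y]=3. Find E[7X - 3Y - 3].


E[7X - 3Y - 3] = 7*E[X] - 3*E[Y] - 3
= (7)*(-1) + (-3)*(3) + (-3)
= -7 - 9 - 3 = -19

-19


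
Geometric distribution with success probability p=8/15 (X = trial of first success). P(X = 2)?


P(X=2) = (1-p)^1 * p = (7/15)^1 * 8/15
= 7/15 * 8/15 = 56/225

56/225


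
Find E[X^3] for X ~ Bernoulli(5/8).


For Bernoulli: X in {0,1}
E[X^3] = 0^3*(1-5/8) + 1^3*5/8 = 5/8

5/8


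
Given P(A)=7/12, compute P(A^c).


P(A') = 1 - P(A) = 1 - 7/12 = 5/12

5/12


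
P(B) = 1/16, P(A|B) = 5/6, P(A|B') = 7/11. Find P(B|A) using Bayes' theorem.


P(A) = P(A|B)P(B) + P(A|B')P(B') = 5/6*1/16 + 7/11*15/16 = 685/1056
P(B|A) = P(A|B)P(B)/P(A) = (5/96)/(685/1056) = 11/137

11/137


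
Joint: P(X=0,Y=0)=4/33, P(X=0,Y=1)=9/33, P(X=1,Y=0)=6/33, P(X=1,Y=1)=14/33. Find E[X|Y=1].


P(Y=1) = 23/33
E[X|Y=1] = (0*9 + 1*14)/23 = 14/23

14/23


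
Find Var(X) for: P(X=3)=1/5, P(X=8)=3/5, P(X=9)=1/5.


E[X] = 36/5, E[X^2] = 282/5
Var(X) = E[X^2] - (E[X])^2 = 282/5 - (36/5)^2 = 114/25

114/25


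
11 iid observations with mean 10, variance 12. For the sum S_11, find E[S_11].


E[S_n] = n*E[X_1] = 11*10 = 110

110


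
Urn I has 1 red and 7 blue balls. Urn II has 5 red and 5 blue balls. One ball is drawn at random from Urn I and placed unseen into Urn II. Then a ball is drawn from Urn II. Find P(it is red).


P(transfer red) = 1/8; P(transfer blue) = 7/8
If red transferred: Urn II has 6 red of 11, so P(red|red moved) = 6/11
If blue transferred: Urn II has 5 red of 11, so P(red|blue moved) = 5/11
By total probability: P(red) = 1/8*6/11 + 7/8*5/11 = 41/88

41/88


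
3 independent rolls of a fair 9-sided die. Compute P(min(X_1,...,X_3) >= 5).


P(min >= 5) = P(all X_i >= 5) = (P(X_1 >= 5))^3
= (5/9)^3 = 125/729

125/729


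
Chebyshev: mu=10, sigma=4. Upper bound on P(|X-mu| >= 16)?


k = 16/4 = 4
Chebyshev: P(|X-mu| >= k*sigma) <= 1/k^2 = 1/4^2 = 1/16

1/16


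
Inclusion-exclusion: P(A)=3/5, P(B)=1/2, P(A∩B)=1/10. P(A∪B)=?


P(A∪B) = P(A) + P(B) - P(A∩B)
= 3/5 + 1/2 - 1/10 = 1

1


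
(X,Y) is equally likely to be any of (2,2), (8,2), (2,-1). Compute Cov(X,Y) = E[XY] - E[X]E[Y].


E[X]=4, E[Y]=1, E[XY]=6
Cov(X,Y) = E[XY] - E[X]E[Y] = 6 - 4*1 = 2

2


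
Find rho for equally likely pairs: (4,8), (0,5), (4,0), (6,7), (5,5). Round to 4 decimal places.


Cov(X,Y) = 0.8000, Var(X) = 4.1600, Var(Y) = 7.6000
rho = Cov/(sqrt(VarX)*sqrt(VarY)) = 0.1423

0.1423


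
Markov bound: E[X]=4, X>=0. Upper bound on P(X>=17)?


Markov: P(X >= a) <= E[X]/a
P(X >= 17) <= 4/17

4/17


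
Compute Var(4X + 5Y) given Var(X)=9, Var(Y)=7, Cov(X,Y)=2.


Var(4X + 5Y) = 4^2*Var(X) + 5^2*Var(Y) + 2*4*5*Cov(X,Y)
= 16*9 + 25*7 + 40*2
= 144 + 175 + 80 = 399

399


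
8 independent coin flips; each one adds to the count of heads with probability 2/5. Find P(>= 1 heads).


P(at least one) = 1 - P(none)
P(none) = (1 - 2/5)^8 = (3/5)^8 = 6561/390625
P(at least one) = 1 - 6561/390625 = 384064/390625

384064/390625


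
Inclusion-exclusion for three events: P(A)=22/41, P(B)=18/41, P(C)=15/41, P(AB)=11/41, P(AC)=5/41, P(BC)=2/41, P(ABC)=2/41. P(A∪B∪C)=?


P(A∪B∪C) = P(A)+P(B)+P(C) - P(AB)-P(AC)-P(BC) + P(ABC)
= 22/41+18/41+15/41 - 11/41-5/41-2/41 + 2/41
= 39/41

39/41


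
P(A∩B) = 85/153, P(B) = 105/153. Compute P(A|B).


P(A|B) = P(A∩B)/P(B) = (85/153)/(105/153) = 85/105 = 17/21

17/21


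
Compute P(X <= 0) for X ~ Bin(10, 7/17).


P(X<=0) = P(X=0)
= 10000000000/2015993900449
= 10000000000/2015993900449

10000000000/2015993900449


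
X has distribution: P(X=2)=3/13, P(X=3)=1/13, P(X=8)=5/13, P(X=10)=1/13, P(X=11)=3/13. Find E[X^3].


E[X^3] = sum(g(x)*P(x))
= 8*3/13 + 27*1/13 + 512*5/13 + 1000*1/13 + 1331*3/13
= 7604/13

7604/13


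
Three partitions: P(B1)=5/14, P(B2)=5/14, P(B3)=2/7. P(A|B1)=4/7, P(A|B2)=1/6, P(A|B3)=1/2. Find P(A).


P(A) = P(A|B1)P(B1) + P(A|B2)P(B2) + P(A|B3)P(B3)
= 4/7*5/14 + 1/6*5/14 + 1/2*2/7
= 10/49 + 5/84 + 1/7 = 239/588

239/588


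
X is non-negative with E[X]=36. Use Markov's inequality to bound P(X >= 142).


Markov: P(X >= a) <= E[X]/a
P(X >= 142) <= 36/142 = 18/71

18/71


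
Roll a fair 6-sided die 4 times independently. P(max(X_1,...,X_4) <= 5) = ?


P(max <= 5) = P(all X_i <= 5) = (P(X_1 <= 5))^4
= (5/6)^4 = 625/1296

625/1296


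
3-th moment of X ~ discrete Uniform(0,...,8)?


E[X^3] = (1/9) * sum(x^3 for x=0..8)
= 1296/9 = 144

144


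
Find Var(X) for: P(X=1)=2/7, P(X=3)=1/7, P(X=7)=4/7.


E[X] = 33/7, E[X^2] = 207/7
Var(X) = E[X^2] - (E[X])^2 = 207/7 - (33/7)^2 = 360/49

360/49


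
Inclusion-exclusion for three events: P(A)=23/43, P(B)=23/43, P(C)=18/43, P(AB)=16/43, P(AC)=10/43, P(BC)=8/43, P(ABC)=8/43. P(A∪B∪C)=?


P(A∪B∪C) = P(A)+P(B)+P(C) - P(AB)-P(AC)-P(BC) + P(ABC)
= 23/43+23/43+18/43 - 16/43-10/43-8/43 + 8/43
= 38/43

38/43


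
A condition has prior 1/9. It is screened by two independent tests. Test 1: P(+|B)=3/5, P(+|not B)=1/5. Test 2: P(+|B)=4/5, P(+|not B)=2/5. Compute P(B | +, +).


After test 1: P(+) = 3/5*1/9 + 1/5*8/9 = 11/45
P(B|+) = (1/15)/(11/45) = 3/11
After test 2 (use post1 as new prior): P(+) = 4/5*3/11 + 2/5*8/11 = 28/55
P(B|+,+) = (12/55)/(28/55) = 3/7

3/7


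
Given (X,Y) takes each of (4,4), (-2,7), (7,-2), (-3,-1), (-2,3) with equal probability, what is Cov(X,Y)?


E[X]=4/5, E[Y]=11/5, E[XY]=-3
Cov(X,Y) = E[XY] - E[X]E[Y] = -3 - 4/5*11/5 = -119/25

-119/25


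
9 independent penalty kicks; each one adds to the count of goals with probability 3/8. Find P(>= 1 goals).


P(at least one) = 1 - P(none)
P(none) = (1 - 3/8)^9 = (5/8)^9 = 1953125/134217728
P(at least one) = 1 - 1953125/134217728 = 132264603/134217728

132264603/134217728


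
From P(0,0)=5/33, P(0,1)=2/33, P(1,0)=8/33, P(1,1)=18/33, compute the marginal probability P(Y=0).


P(Y=0) = P(0,0)+P(1,0) = 5/33 + 8/33 = 13/33

13/33


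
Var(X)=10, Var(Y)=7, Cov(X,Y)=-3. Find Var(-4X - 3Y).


Var(-4X - 3Y) = (-4)^2*Var(X) + (-3)^2*Var(Y) + 2*(-4)*(-3)*Cov(X,Y)
= 16*10 + 9*7 + 24*(-3)
= 160 + 63 - 72 = 151

151


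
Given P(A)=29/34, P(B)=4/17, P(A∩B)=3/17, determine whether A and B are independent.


P(A)*P(B) = 29/34*4/17 = 58/289
P(A∩B) = 3/17 != 58/289, so not independent

No, A and B are not independent


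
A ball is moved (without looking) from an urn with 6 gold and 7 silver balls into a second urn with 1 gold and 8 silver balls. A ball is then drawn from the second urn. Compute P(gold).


P(transfer gold) = 6/13; P(transfer silver) = 7/13
If gold transferred: Urn II has 2 gold of 10, so P(gold|gold moved) = 1/5
If silver transferred: Urn II has 1 gold of 10, so P(gold|silver moved) = 1/10
By total probability: P(gold) = 6/13*1/5 + 7/13*1/10 = 19/130

19/130


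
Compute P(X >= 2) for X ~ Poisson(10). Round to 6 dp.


P(X>=2) = 1 - P(X<=1) = 1 - (e^(-10)*10^0/0! + e^(-10)*10^1/1!)
≈ 1 - (0.0000453999 + 0.0004539993)
= 1 - 0.0004993992 = 0.9995006008
≈ 0.999501

0.999501


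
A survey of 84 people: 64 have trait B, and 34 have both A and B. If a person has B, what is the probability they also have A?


P(A|B) = P(A∩B)/P(B) = (34/84)/(64/84) = 34/64 = 17/32

17/32


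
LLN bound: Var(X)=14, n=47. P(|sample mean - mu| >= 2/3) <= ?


Var(Xbar) = Var(X)/n = 14/47
Chebyshev: P(|Xbar-mu| >= 2/3) <= Var(Xbar)/(2/3)^2 = (14/47)/(4/9) = 63/94

63/94


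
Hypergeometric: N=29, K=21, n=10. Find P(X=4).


P(X=4) = C(21,4)*C(8,6) / C(29,10)
= 5985*28 / 20030010
= 167580/20030010 = 798/95381

798/95381


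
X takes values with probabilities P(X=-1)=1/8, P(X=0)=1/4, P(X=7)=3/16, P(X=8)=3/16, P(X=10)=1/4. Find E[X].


E[X] = sum(x * P(x))
= -1*1/8 + 0*1/4 + 7*3/16 + 8*3/16 + 10*1/4
= 83/16

83/16


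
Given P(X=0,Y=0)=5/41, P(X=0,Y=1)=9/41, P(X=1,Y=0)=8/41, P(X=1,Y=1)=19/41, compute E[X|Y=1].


P(Y=1) = 28/41
E[X|Y=1] = (0*9 + 1*19)/28 = 19/28

19/28


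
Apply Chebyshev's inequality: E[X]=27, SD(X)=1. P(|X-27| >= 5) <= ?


k = 5/1 = 5
Chebyshev: P(|X-mu| >= k*sigma) <= 1/k^2 = 1/5^2 = 1/25

1/25


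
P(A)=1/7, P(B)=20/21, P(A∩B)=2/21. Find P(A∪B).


P(A∪B) = P(A) + P(B) - P(A∩B)
= 1/7 + 20/21 - 2/21 = 1

1


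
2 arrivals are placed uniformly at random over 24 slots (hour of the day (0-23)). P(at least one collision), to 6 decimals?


P(all different) = prod((24-i)/24 for i=0..1) = 0.958333
P(at least one match) = 1 - 0.958333 = 0.041667

0.041667


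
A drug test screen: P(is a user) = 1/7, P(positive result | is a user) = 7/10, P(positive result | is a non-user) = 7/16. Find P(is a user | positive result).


P(A) = P(A|B)P(B) + P(A|B')P(B') = 7/10*1/7 + 7/16*6/7 = 19/40
P(B|A) = P(A|B)P(B)/P(A) = (1/10)/(19/40) = 4/19

4/19


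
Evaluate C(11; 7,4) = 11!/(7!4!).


11! = 39916800
Denominator: 7!=5040 * 4!=24
Coefficient = 39916800 / 120960 = 330

330


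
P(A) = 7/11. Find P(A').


P(A') = 1 - P(A) = 1 - 7/11 = 4/11

4/11


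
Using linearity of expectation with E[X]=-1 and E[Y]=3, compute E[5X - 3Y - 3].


E[5X - 3Y - 3] = 5*E[X] - 3*E[Y] - 3
= (5)*(-1) + (-3)*(3) + (-3)
= -5 - 9 - 3 = -17

-17


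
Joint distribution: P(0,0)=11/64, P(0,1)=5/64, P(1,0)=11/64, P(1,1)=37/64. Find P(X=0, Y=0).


Read from table: P(X=0, Y=0) = 11/64

11/64


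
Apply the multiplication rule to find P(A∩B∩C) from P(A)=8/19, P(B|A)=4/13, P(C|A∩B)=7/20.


P(A∩B∩C) = P(A) * P(B|A) * P(C|A∩B)
= 8/19 * 4/13 * 7/20
= 32/247 * 7/20 = 56/1235

56/1235


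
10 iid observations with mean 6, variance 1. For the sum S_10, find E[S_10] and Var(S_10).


E[S_n] = n*mu = 10*6 = 60
Var(S_n) = n*sigma^2 = 10*1 = 10

E[S_10]=60, Var(S_10)=10


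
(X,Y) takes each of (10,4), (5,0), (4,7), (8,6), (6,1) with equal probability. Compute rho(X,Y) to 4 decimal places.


Cov(X,Y) = 0.6400, Var(X) = 4.6400, Var(Y) = 7.4400
rho = Cov/(sqrt(VarX)*sqrt(VarY)) = 0.1089

0.1089


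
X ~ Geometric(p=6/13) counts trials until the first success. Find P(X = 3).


P(X=3) = (1-p)^2 * p = (7/13)^2 * 6/13
= 49/169 * 6/13 = 294/2197

294/2197


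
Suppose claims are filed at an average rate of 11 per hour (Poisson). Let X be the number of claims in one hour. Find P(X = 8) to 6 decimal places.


P(X=8) = e^(-11) * 11^8 / 8!
≈ 0.00001670170079 * 214358881 / 40320
≈ 0.088794

0.088794


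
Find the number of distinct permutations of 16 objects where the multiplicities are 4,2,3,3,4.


16! = 20922789888000
Denominator: 4!=24 * 2!=2 * 3!=6 * 3!=6 * 4!=24
Coefficient = 20922789888000 / 41472 = 504504000

504504000


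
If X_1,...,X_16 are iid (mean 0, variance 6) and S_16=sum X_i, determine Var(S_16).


By independence, Var(S_n) = n*Var(X_1) = 16*6 = 96

96


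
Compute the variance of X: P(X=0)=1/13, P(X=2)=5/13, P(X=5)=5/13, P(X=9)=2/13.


E[X] = 53/13, E[X^2] = 307/13
Var(X) = E[X^2] - (E[X])^2 = 307/13 - (53/13)^2 = 1182/169

1182/169


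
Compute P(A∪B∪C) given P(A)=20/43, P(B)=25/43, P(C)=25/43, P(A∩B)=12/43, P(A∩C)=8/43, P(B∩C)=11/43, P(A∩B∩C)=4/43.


P(A∪B∪C) = P(A)+P(B)+P(C) - P(AB)-P(AC)-P(BC) + P(ABC)
= 20/43+25/43+25/43 - 12/43-8/43-11/43 + 4/43
= 1

1


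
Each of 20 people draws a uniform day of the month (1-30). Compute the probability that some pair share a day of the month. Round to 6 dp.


P(all different) = prod((30-i)/30 for i=0..19) = 0.000210
P(at least one match) = 1 - 0.000210 = 0.999790

0.999790


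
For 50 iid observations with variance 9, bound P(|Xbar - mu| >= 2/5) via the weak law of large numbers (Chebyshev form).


Var(Xbar) = Var(X)/n = 9/50
Chebyshev: P(|Xbar-mu| >= 2/5) <= Var(Xbar)/(2/5)^2 = (9/50)/(4/25) = 9/8
Bound exceeds 1, so trivial bound: 1

1


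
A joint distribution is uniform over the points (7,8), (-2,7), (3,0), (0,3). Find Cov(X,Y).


E[X]=2, E[Y]=9/2, E[XY]=21/2
Cov(X,Y) = E[XY] - E[X]E[Y] = 21/2 - 2*9/2 = 3/2

3/2


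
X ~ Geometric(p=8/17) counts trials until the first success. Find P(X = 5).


P(X=5) = (1-p)^4 * p = (9/17)^4 * 8/17
= 6561/83521 * 8/17 = 52488/1419857

52488/1419857


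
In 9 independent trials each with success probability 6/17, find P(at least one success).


P(at least one) = 1 - P(none)
P(none) = (1 - 6/17)^9 = (11/17)^9 = 2357947691/118587876497
P(at least one) = 1 - 2357947691/118587876497 = 116229928806/118587876497

116229928806/118587876497


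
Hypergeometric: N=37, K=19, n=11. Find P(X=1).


P(X=1) = C(19,1)*C(18,10) / C(37,11)
= 19*43758 / 854992152
= 831402/854992152 = 2717/2794092

2717/2794092


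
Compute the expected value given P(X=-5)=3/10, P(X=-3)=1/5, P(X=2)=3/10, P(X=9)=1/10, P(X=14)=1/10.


E[X] = sum(x * P(x))
= -5*3/10 - 3*1/5 + 2*3/10 + 9*1/10 + 14*1/10
= 4/5

4/5


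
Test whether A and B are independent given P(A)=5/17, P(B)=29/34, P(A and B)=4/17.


P(A)*P(B) = 5/17*29/34 = 145/578
P(A∩B) = 4/17 != 145/578, so not independent

No, A and B are not independent


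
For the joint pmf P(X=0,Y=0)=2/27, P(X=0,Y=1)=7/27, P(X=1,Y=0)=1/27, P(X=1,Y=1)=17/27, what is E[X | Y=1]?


P(Y=1) = 24/27
E[X|Y=1] = (0*7 + 1*17)/24 = 17/24

17/24


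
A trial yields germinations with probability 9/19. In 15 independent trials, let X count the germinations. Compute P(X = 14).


P(X=14) = C(15,14) * p^14 * (1-p)^1
= 15 * 22876792454961/799006685782884121 * 10/19
= 3431518868244150/15181127029874798299

3431518868244150/15181127029874798299


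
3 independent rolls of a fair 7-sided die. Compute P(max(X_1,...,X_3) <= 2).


P(max <= 2) = P(all X_i <= 2) = (P(X_1 <= 2))^3
= (2/7)^3 = 8/343

8/343


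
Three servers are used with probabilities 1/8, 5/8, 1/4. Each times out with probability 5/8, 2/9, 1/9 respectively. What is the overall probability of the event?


P(A) = P(A|B1)P(B1) + P(A|B2)P(B2) + P(A|B3)P(B3)
= 5/8*1/8 + 2/9*5/8 + 1/9*1/4
= 5/64 + 5/36 + 1/36 = 47/192

47/192


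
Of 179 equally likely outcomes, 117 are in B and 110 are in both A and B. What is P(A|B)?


P(A|B) = P(A∩B)/P(B) = (110/179)/(117/179) = 110/117

110/117


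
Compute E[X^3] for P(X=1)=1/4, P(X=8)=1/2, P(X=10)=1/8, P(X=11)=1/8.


E[X^3] = sum(g(x)*P(x))
= 1*1/4 + 512*1/2 + 1000*1/8 + 1331*1/8
= 4381/8

4381/8


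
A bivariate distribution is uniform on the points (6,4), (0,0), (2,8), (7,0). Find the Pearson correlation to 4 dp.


Cov(X,Y) = -1.2500, Var(X) = 8.1875, Var(Y) = 11.0000
rho = Cov/(sqrt(VarX)*sqrt(VarY)) = -0.1317

-0.1317


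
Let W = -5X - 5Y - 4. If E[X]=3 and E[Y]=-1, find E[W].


E[-5X - 5Y - 4] = -5*E[X] - 5*E[Y] - 4
= (-5)*(3) + (-5)*(-1) + (-4)
= -15 + 5 - 4 = -14

-14


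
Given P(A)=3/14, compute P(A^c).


P(A') = 1 - P(A) = 1 - 3/14 = 11/14

11/14


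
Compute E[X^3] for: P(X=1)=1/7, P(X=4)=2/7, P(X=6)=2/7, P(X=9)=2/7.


E[X^3] = sum(x^3 * P(x))
= 1*1/7 + 64*2/7 + 216*2/7 + 729*2/7
= 2019/7

2019/7


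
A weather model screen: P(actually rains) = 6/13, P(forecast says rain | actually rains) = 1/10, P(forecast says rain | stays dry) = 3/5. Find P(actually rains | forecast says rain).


P(A) = P(A|B)P(B) + P(A|B')P(B') = 1/10*6/13 + 3/5*7/13 = 24/65
P(B|A) = P(A|B)P(B)/P(A) = (3/65)/(24/65) = 1/8

1/8


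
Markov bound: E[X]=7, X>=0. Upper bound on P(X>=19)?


Markov: P(X >= a) <= E[X]/a
P(X >= 19) <= 7/19

7/19


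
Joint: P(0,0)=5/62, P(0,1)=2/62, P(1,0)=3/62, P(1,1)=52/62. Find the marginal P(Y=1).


P(Y=1) = P(0,1)+P(1,1) = 2/62 + 52/62 = 54/62 = 27/31

27/31
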